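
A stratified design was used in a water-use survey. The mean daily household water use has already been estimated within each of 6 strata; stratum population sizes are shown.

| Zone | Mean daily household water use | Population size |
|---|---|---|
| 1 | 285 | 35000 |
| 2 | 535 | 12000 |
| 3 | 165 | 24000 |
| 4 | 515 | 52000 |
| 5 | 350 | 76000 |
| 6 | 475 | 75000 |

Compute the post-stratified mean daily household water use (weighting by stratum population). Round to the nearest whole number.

399

Σ Nₕ·x̄ₕ = 285×35000 + 535×12000 + 165×24000 + 515×52000 + 350×76000 + 475×75000
  = 9975000 + 6420000 + 3960000 + 26780000 + 26600000 + 35625000 = 109360000
Σ Nₕ = 35000 + 12000 + 24000 + 52000 + 76000 + 75000 = 274000
Overall mean = 109360000 / 274000 = 399.12409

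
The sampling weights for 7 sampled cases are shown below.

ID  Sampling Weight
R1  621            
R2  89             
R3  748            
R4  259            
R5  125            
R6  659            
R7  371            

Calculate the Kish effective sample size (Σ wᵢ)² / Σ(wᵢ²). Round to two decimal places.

5.13

Σ wᵢ = 2872
Σ wᵢ² = 385641 + 7921 + 559504 + 67081 + 15625 + 434281 + 137641 = 1607694
n_eff = 2872² / 1607694 = 8248384 / 1607694 = 5.1305684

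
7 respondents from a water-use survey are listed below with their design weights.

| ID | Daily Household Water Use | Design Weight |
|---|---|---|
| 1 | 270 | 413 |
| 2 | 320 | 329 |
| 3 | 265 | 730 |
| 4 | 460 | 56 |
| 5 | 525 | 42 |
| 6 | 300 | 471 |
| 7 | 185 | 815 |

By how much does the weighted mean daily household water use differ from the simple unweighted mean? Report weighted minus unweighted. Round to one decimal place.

-69.5

Unweighted sum = 270 + 320 + 265 + 460 + 525 + 300 + 185 = 2325
Unweighted mean = 2325 / 7 = 332.14286
Weighted sum = 270×413 + 320×329 + 265×730 + 460×56 + 525×42 + 300×471 + 185×815
  = 111510 + 105280 + 193450 + 25760 + 22050 + 141300 + 150775 = 750125
Sum of weights = 2856
Weighted mean = 750125 / 2856 = 262.64881
Difference (weighted minus unweighted) = -69.494048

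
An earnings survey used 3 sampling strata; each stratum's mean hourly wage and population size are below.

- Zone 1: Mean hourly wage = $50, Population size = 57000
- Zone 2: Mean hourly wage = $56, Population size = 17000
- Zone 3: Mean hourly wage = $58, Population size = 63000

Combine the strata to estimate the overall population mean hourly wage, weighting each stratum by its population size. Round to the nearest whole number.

54

Σ Nₕ·x̄ₕ = 50×57000 + 56×17000 + 58×63000
  = 2850000 + 952000 + 3654000 = 7456000
Σ Nₕ = 57000 + 17000 + 63000 = 137000
Overall mean = 7456000 / 137000 = 54.423358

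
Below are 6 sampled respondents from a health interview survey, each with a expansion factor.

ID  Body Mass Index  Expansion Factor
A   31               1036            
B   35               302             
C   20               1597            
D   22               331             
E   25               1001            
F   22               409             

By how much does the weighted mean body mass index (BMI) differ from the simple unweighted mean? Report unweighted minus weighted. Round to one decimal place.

Unweighted sum = 155
Unweighted mean = 155 / 6 = 25.833333
Weighted sum = 31×1036 + 35×302 + 20×1597 + 22×331 + 25×1001 + 22×409
  = 32116 + 10570 + 31940 + 7282 + 25025 + 8998 = 115931
Sum of weights = 1036 + 302 + 1597 + 331 + 1001 + 409 = 4676
Weighted mean = 115931 / 4676 = 24.792772
Difference (unweighted minus weighted) = 1.0405617

1.0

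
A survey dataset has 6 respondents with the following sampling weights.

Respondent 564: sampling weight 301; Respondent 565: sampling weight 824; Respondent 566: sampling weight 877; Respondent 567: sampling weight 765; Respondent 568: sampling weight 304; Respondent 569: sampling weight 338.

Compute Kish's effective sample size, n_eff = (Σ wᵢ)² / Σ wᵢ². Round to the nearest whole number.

5

Σ wᵢ = 301 + 824 + 877 + 765 + 304 + 338 = 3409
Σ wᵢ² = 90601 + 678976 + 769129 + 585225 + 92416 + 114244 = 2330591
n_eff = 3409² / 2330591 = 11621281 / 2330591 = 4.9864095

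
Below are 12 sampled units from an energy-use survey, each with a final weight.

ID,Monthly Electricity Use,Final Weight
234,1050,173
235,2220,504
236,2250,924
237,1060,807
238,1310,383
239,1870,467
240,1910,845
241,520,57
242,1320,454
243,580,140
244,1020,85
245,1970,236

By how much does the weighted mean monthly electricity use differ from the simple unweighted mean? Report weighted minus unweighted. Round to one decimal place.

248.7

Unweighted sum = 17080
Unweighted mean = 17080 / 12 = 1423.3333
Weighted sum = 1050×173 + 2220×504 + 2250×924 + 1060×807 + 1310×383 + 1870×467 + 1910×845 + 520×57 + 1320×454 + 580×140 + 1020×85 + 1970×236
  = 181650 + 1118880 + 2079000 + 855420 + 501730 + 873290 + 1613950 + 29640 + 599280 + 81200 + 86700 + 464920 = 8485660
Sum of weights = 173 + 504 + 924 + 807 + 383 + 467 + 845 + 57 + 454 + 140 + 85 + 236 = 5075
Weighted mean = 8485660 / 5075 = 1672.0512
Difference (weighted minus unweighted) = 248.7179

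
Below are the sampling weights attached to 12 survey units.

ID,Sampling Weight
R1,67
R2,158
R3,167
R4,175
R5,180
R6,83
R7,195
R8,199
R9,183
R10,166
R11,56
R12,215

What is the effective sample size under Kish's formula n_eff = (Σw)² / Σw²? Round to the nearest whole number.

Σ wᵢ = 67 + 158 + 167 + 175 + 180 + 83 + 195 + 199 + 183 + 166 + 56 + 215 = 1844
Σ wᵢ² = 315288
n_eff = 1844² / 315288 = 3400336 / 315288 = 10.784857

11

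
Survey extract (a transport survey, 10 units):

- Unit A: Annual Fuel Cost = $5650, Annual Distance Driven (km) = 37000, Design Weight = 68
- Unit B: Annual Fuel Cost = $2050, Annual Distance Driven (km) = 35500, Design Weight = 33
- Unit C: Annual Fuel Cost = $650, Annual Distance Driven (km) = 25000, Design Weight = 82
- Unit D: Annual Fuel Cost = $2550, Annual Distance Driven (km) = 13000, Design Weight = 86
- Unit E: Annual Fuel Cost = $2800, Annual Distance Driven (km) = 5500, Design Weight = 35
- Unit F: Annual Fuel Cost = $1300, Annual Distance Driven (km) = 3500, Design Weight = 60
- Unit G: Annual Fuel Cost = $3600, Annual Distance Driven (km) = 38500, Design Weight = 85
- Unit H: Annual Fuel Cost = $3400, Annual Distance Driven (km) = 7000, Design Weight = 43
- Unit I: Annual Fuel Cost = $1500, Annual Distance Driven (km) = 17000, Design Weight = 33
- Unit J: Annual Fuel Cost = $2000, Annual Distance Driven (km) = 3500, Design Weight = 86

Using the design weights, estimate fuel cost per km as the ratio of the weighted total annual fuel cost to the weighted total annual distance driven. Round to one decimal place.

0.1

Σ wᵢ·y = 5650×68 + 2050×33 + 650×82 + 2550×86 + 2800×35 + 1300×60 + 3600×85 + 3400×43 + 1500×33 + 2000×86
  = 1574150
Σ wᵢ·x = 37000×68 + 35500×33 + 25000×82 + 13000×86 + 5500×35 + 3500×60 + 38500×85 + 7000×43 + 17000×33 + 3500×86
  = 2516000 + 1171500 + 2050000 + 1118000 + 192500 + 210000 + 3272500 + 301000 + 561000 + 301000 = 11693500
Ratio = 1574150 / 11693500 = 0.13461752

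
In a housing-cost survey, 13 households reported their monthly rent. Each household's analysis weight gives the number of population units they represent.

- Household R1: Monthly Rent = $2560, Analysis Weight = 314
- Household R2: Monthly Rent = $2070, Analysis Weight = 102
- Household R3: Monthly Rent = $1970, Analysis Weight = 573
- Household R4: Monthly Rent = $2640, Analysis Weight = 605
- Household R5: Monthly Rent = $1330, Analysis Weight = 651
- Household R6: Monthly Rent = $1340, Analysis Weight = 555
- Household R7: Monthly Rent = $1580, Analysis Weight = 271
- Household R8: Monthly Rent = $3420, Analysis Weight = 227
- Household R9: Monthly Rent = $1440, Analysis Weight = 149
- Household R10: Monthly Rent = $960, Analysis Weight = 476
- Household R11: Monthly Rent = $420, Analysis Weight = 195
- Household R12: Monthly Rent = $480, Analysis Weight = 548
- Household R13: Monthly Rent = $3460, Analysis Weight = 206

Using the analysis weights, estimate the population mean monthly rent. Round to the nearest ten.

1700

Weighted sum = 8284260
Sum of weights = 4872
Weighted mean = 8284260 / 4872 = 1700.3818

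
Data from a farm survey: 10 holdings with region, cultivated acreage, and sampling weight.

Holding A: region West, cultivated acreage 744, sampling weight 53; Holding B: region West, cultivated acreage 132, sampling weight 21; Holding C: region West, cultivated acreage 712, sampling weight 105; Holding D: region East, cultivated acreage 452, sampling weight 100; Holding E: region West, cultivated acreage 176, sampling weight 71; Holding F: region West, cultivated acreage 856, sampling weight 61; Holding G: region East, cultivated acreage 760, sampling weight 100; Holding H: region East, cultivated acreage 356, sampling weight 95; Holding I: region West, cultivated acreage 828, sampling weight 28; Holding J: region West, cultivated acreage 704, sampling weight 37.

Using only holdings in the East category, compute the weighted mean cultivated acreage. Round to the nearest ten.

East rows: D, G, H
Weighted sum = 452×100 + 760×100 + 356×95
  = 45200 + 76000 + 33820 = 155020
Sum of weights = 100 + 100 + 95 = 295
Weighted mean = 155020 / 295 = 525.49153

530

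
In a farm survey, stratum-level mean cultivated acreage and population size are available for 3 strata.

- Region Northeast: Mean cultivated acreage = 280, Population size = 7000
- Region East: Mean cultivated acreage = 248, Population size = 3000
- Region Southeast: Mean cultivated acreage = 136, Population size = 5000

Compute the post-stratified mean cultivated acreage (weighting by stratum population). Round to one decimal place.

Σ Nₕ·x̄ₕ = 280×7000 + 248×3000 + 136×5000
  = 1960000 + 744000 + 680000 = 3384000
Σ Nₕ = 7000 + 3000 + 5000 = 15000
Overall mean = 3384000 / 15000 = 225.6

225.6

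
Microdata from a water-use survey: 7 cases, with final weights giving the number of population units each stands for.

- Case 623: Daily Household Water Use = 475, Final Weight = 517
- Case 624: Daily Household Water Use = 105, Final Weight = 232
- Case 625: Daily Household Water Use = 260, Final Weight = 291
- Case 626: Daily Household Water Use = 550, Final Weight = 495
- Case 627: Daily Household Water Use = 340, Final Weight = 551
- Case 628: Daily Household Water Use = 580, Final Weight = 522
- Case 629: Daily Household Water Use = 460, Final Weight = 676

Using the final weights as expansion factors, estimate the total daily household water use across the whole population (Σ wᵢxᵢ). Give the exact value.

Weighted total = 475×517 + 105×232 + 260×291 + 550×495 + 340×551 + 580×522 + 460×676
  = 1418905

1418905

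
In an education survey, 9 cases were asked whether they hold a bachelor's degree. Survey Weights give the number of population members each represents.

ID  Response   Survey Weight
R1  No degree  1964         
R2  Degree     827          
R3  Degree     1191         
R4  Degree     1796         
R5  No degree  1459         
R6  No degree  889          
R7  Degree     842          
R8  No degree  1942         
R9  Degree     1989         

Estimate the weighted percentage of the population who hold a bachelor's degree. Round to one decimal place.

51.5

Sum of weights for 'Degree' = 827 + 1191 + 1796 + 842 + 1989 = 6645
Total weight = 1964 + 827 + 1191 + 1796 + 1459 + 889 + 842 + 1942 + 1989 = 12899
Weighted proportion = 6645 / 12899 = 0.51515621 → 51.515621%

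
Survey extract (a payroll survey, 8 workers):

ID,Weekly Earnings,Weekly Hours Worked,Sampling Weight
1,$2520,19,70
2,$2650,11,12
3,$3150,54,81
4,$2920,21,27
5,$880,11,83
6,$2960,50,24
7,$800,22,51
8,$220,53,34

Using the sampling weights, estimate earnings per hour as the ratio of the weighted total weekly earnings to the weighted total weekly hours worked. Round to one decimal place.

64.2

Σ wᵢ·y = 2520×70 + 2650×12 + 3150×81 + 2920×27 + 880×83 + 2960×24 + 800×51 + 220×34
  = 176400 + 31800 + 255150 + 78840 + 73040 + 71040 + 40800 + 7480 = 734550
Σ wᵢ·x = 19×70 + 11×12 + 54×81 + 21×27 + 11×83 + 50×24 + 22×51 + 53×34
  = 1330 + 132 + 4374 + 567 + 913 + 1200 + 1122 + 1802 = 11440
Ratio = 734550 / 11440 = 64.208916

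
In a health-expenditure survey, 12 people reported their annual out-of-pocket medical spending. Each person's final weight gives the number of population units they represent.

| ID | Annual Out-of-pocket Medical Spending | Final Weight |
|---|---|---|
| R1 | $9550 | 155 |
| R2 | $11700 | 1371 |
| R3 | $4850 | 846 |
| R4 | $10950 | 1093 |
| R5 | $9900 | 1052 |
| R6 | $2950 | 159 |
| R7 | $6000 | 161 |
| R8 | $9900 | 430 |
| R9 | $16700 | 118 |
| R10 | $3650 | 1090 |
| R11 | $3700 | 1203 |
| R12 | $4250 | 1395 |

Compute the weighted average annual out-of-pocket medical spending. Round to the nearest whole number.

Weighted sum = 9550×155 + 11700×1371 + 4850×846 + 10950×1093 + 9900×1052 + 2950×159 + 6000×161 + 9900×430 + 16700×118 + 3650×1090 + 3700×1203 + 4250×1395
  = 66028200
Sum of weights = 9073
Weighted mean = 66028200 / 9073 = 7277.4386

7277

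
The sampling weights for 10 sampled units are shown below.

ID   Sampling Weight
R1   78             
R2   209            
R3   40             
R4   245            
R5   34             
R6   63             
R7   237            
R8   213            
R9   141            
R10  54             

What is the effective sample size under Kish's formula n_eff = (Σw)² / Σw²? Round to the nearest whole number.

Σ wᵢ = 78 + 209 + 40 + 245 + 34 + 63 + 237 + 213 + 141 + 54 = 1314
Σ wᵢ² = 6084 + 43681 + 1600 + 60025 + 1156 + 3969 + 56169 + 45369 + 19881 + 2916 = 240850
n_eff = 1314² / 240850 = 1726596 / 240850 = 7.1687606

7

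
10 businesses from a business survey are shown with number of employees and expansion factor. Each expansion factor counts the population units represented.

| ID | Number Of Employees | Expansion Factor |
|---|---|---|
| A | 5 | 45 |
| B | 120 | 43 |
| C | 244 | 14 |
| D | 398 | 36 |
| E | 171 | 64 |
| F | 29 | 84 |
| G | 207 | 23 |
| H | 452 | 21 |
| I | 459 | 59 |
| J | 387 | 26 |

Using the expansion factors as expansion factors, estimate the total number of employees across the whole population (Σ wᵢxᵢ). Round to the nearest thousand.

88000

Weighted total = 5×45 + 120×43 + 244×14 + 398×36 + 171×64 + 29×84 + 207×23 + 452×21 + 459×59 + 387×26
  = 87905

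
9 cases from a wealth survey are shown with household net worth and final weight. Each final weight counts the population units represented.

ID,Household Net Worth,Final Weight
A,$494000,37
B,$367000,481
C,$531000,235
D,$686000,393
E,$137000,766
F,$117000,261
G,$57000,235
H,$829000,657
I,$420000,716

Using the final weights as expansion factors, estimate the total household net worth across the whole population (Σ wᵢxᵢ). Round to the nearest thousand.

1583435000

Weighted total = 494000×37 + 367000×481 + 531000×235 + 686000×393 + 137000×766 + 117000×261 + 57000×235 + 829000×657 + 420000×716
  = 18278000 + 176527000 + 124785000 + 269598000 + 104942000 + 30537000 + 13395000 + 544653000 + 300720000 = 1583435000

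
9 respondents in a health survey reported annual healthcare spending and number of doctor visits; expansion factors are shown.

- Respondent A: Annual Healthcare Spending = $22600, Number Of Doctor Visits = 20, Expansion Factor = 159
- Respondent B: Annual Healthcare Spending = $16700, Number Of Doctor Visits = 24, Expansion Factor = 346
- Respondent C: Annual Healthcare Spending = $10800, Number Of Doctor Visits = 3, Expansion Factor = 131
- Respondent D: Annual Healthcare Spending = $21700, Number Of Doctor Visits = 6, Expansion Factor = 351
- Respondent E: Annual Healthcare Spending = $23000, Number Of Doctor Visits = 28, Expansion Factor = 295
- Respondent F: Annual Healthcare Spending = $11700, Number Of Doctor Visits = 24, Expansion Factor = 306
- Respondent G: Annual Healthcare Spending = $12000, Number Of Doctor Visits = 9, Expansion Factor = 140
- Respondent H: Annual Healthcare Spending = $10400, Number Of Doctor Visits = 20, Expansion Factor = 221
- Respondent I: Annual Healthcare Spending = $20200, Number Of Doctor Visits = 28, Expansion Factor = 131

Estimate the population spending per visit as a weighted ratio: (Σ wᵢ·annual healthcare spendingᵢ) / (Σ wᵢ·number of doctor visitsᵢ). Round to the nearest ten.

910

Σ wᵢ·y = 22600×159 + 16700×346 + 10800×131 + 21700×351 + 23000×295 + 11700×306 + 12000×140 + 10400×221 + 20200×131
  = 3593400 + 5778200 + 1414800 + 7616700 + 6785000 + 3580200 + 1680000 + 2298400 + 2646200 = 35392900
Σ wᵢ·x = 20×159 + 24×346 + 3×131 + 6×351 + 28×295 + 24×306 + 9×140 + 20×221 + 28×131
  = 3180 + 8304 + 393 + 2106 + 8260 + 7344 + 1260 + 4420 + 3668 = 38935
Ratio = 35392900 / 38935 = 909.0253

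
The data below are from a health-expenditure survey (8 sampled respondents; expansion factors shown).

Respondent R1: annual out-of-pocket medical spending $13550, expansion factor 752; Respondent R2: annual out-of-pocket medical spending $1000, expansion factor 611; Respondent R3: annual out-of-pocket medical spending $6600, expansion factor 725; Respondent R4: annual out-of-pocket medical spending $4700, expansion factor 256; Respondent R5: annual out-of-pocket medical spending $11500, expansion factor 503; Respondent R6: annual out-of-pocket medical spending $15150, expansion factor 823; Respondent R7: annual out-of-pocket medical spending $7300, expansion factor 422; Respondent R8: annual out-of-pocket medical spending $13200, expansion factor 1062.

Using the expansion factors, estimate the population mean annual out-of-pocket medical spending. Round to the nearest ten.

10120

Weighted sum = 13550×752 + 1000×611 + 6600×725 + 4700×256 + 11500×503 + 15150×823 + 7300×422 + 13200×1062
  = 52140750
Sum of weights = 752 + 611 + 725 + 256 + 503 + 823 + 422 + 1062 = 5154
Weighted mean = 52140750 / 5154 = 10116.56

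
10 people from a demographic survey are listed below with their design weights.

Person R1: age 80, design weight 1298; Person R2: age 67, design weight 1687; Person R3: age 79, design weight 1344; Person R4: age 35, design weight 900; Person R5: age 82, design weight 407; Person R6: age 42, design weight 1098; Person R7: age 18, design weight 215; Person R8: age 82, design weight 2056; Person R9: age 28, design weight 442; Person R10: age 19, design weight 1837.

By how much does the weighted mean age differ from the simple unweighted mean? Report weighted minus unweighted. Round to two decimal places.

Unweighted sum = 80 + 67 + 79 + 35 + 82 + 42 + 18 + 82 + 28 + 19 = 532
Unweighted mean = 532 / 10 = 53.2
Weighted sum = 653776
Sum of weights = 11284
Weighted mean = 653776 / 11284 = 57.93832
Difference (weighted minus unweighted) = 4.7383197

4.74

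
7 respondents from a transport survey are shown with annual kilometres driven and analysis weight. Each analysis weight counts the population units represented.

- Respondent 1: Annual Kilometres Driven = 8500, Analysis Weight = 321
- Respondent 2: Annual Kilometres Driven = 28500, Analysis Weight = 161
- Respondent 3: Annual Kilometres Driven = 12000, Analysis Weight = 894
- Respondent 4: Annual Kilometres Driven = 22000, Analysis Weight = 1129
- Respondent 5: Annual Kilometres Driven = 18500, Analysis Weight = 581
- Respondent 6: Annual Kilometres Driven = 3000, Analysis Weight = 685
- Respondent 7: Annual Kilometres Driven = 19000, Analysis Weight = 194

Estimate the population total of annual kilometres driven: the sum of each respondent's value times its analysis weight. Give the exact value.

59372500

Weighted total = 8500×321 + 28500×161 + 12000×894 + 22000×1129 + 18500×581 + 3000×685 + 19000×194
  = 2728500 + 4588500 + 10728000 + 24838000 + 10748500 + 2055000 + 3686000 = 59372500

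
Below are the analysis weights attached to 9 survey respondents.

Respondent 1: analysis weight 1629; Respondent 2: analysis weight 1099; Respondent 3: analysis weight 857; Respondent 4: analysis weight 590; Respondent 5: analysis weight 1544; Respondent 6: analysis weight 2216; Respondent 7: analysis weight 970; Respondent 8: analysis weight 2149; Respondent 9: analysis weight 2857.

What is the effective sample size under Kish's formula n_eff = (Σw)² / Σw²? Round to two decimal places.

7.45

Σ wᵢ = 1629 + 1099 + 857 + 590 + 1544 + 2216 + 970 + 2149 + 2857 = 13911
Σ wᵢ² = 2653641 + 1207801 + 734449 + 348100 + 2383936 + 4910656 + 940900 + 4618201 + 8162449 = 25960133
n_eff = 13911² / 25960133 = 193515921 / 25960133 = 7.4543501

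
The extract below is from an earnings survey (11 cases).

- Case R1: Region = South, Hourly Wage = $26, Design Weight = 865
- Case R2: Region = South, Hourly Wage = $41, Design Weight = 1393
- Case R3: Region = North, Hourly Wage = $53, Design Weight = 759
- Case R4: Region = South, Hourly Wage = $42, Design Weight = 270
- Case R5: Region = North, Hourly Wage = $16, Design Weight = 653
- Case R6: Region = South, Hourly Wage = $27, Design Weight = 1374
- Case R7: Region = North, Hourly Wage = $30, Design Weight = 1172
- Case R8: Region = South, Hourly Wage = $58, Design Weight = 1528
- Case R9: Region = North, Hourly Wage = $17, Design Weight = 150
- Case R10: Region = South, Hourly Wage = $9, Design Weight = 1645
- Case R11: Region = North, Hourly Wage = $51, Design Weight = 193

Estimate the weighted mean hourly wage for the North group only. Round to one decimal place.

North rows: R3, R5, R7, R9, R11
Weighted sum = 53×759 + 16×653 + 30×1172 + 17×150 + 51×193
  = 98228
Sum of weights = 759 + 653 + 1172 + 150 + 193 = 2927
Weighted mean = 98228 / 2927 = 33.559276

33.6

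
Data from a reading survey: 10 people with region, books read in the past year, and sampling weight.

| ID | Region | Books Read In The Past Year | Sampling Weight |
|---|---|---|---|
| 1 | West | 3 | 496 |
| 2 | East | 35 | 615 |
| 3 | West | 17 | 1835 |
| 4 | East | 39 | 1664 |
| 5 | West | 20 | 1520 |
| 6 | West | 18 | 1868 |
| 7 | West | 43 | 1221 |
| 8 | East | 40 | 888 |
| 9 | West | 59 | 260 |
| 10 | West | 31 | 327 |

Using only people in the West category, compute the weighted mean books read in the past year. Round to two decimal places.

23.21

West rows: 1, 3, 5, 6, 7, 9, 10
Weighted sum = 3×496 + 17×1835 + 20×1520 + 18×1868 + 43×1221 + 59×260 + 31×327
  = 174687
Sum of weights = 496 + 1835 + 1520 + 1868 + 1221 + 260 + 327 = 7527
Weighted mean = 174687 / 7527 = 23.208051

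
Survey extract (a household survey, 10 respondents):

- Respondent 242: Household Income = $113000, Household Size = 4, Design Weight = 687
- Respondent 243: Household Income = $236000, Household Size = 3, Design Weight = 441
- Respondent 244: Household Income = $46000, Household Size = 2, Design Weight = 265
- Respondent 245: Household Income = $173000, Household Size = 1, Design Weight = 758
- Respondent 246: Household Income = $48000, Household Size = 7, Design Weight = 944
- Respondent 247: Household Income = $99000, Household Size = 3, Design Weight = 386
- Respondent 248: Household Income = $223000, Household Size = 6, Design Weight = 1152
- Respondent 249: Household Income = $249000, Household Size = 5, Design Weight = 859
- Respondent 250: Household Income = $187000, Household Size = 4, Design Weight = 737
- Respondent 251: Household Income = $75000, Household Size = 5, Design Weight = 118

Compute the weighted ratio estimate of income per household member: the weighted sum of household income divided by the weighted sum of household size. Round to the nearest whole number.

36814

Σ wᵢ·y = 113000×687 + 236000×441 + 46000×265 + 173000×758 + 48000×944 + 99000×386 + 223000×1152 + 249000×859 + 187000×737 + 75000×118
  = 77631000 + 104076000 + 12190000 + 131134000 + 45312000 + 38214000 + 256896000 + 213891000 + 137819000 + 8850000 = 1026013000
Σ wᵢ·x = 4×687 + 3×441 + 2×265 + 1×758 + 7×944 + 3×386 + 6×1152 + 5×859 + 4×737 + 5×118
  = 2748 + 1323 + 530 + 758 + 6608 + 1158 + 6912 + 4295 + 2948 + 590 = 27870
Ratio = 1026013000 / 27870 = 36814.245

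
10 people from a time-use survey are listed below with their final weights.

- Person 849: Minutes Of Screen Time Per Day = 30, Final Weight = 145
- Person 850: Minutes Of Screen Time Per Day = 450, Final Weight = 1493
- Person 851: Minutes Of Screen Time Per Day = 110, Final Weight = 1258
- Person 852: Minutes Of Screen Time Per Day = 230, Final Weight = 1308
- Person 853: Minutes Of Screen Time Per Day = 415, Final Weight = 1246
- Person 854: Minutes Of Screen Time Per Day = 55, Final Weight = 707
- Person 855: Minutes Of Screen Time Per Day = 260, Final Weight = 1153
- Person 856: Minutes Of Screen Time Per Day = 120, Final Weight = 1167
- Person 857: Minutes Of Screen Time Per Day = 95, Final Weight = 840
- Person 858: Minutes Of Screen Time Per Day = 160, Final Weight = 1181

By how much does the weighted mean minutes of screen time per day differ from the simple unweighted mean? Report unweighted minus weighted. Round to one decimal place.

Unweighted sum = 30 + 450 + 110 + 230 + 415 + 55 + 260 + 120 + 95 + 160 = 1925
Unweighted mean = 1925 / 10 = 192.5
Weighted sum = 30×145 + 450×1493 + 110×1258 + 230×1308 + 415×1246 + 55×707 + 260×1153 + 120×1167 + 95×840 + 160×1181
  = 4350 + 671850 + 138380 + 300840 + 517090 + 38885 + 299780 + 140040 + 79800 + 188960 = 2379975
Sum of weights = 10498
Weighted mean = 2379975 / 10498 = 226.70747
Difference (unweighted minus weighted) = -34.207468

-34.2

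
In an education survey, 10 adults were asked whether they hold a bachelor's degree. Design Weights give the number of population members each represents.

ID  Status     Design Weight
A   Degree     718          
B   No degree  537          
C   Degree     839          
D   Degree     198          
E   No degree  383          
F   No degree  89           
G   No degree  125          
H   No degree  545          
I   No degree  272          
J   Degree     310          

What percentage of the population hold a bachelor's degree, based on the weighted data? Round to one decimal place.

51.4

Sum of weights for 'Degree' = 718 + 839 + 198 + 310 = 2065
Total weight = 718 + 537 + 839 + 198 + 383 + 89 + 125 + 545 + 272 + 310 = 4016
Weighted proportion = 2065 / 4016 = 0.51419323 → 51.419323%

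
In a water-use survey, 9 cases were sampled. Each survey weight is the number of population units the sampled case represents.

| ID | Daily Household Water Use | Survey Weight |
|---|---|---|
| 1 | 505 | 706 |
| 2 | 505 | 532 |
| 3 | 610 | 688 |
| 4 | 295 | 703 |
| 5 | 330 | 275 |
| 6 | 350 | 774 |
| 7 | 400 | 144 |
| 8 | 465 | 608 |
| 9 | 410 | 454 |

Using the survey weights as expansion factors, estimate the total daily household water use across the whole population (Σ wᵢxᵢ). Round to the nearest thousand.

Weighted total = 505×706 + 505×532 + 610×688 + 295×703 + 330×275 + 350×774 + 400×144 + 465×608 + 410×454
  = 356530 + 268660 + 419680 + 207385 + 90750 + 270900 + 57600 + 282720 + 186140 = 2140365

2140000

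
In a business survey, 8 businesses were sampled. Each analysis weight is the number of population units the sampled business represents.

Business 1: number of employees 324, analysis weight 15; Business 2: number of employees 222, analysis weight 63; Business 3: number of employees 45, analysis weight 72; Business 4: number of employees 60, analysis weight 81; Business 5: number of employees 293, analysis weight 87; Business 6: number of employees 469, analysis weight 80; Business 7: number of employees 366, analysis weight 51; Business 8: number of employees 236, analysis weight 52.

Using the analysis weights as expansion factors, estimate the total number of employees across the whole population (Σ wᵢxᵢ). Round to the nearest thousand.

Weighted total = 120895

121000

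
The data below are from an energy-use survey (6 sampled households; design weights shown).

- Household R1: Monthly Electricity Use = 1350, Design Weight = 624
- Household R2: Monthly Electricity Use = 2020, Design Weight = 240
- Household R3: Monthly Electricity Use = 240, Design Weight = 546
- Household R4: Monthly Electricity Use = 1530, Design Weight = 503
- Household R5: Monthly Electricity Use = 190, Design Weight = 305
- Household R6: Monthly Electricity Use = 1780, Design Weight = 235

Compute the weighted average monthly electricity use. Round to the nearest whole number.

Weighted sum = 1350×624 + 2020×240 + 240×546 + 1530×503 + 190×305 + 1780×235
  = 842400 + 484800 + 131040 + 769590 + 57950 + 418300 = 2704080
Sum of weights = 2453
Weighted mean = 2704080 / 2453 = 1102.3563

1102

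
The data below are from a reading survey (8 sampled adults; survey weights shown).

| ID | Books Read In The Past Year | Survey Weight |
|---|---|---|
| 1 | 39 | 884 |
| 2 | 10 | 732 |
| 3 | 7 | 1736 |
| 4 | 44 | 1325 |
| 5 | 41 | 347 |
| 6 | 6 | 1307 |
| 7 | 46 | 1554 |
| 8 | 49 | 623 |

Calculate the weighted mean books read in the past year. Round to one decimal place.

Weighted sum = 39×884 + 10×732 + 7×1736 + 44×1325 + 41×347 + 6×1307 + 46×1554 + 49×623
  = 34476 + 7320 + 12152 + 58300 + 14227 + 7842 + 71484 + 30527 = 236328
Sum of weights = 884 + 732 + 1736 + 1325 + 347 + 1307 + 1554 + 623 = 8508
Weighted mean = 236328 / 8508 = 27.777151

27.8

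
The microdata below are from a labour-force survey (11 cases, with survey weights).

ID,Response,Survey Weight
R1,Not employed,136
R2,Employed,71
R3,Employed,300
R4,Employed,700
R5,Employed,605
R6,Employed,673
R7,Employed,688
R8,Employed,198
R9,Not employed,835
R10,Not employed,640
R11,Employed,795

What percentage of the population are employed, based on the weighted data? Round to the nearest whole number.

Sum of weights for 'Employed' = 71 + 300 + 700 + 605 + 673 + 688 + 198 + 795 = 4030
Total weight = 136 + 71 + 300 + 700 + 605 + 673 + 688 + 198 + 835 + 640 + 795 = 5641
Weighted proportion = 4030 / 5641 = 0.71441234 → 71.441234%

71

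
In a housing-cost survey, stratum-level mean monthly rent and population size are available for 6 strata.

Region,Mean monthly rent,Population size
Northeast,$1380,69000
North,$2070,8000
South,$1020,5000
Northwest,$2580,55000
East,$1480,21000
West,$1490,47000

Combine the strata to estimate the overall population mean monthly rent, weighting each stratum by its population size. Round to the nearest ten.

1760

Σ Nₕ·x̄ₕ = 1380×69000 + 2070×8000 + 1020×5000 + 2580×55000 + 1480×21000 + 1490×47000
  = 95220000 + 16560000 + 5100000 + 141900000 + 31080000 + 70030000 = 359890000
Σ Nₕ = 69000 + 8000 + 5000 + 55000 + 21000 + 47000 = 205000
Overall mean = 359890000 / 205000 = 1755.561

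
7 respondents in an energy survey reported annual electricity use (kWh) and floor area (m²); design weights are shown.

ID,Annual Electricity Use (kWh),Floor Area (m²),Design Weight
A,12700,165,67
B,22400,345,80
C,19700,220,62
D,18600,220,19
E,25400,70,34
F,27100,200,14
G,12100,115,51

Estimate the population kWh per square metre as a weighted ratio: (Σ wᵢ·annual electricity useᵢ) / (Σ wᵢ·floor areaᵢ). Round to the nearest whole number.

Σ wᵢ·y = 12700×67 + 22400×80 + 19700×62 + 18600×19 + 25400×34 + 27100×14 + 12100×51
  = 850900 + 1792000 + 1221400 + 353400 + 863600 + 379400 + 617100 = 6077800
Σ wᵢ·x = 165×67 + 345×80 + 220×62 + 220×19 + 70×34 + 200×14 + 115×51
  = 11055 + 27600 + 13640 + 4180 + 2380 + 2800 + 5865 = 67520
Ratio = 6077800 / 67520 = 90.01481

90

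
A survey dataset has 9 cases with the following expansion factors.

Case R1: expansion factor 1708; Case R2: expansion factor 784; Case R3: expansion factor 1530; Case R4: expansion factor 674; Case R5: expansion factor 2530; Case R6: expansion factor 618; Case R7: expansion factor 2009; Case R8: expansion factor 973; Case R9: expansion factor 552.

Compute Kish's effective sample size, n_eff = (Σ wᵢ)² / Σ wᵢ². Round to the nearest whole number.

Σ wᵢ = 1708 + 784 + 1530 + 674 + 2530 + 618 + 2009 + 973 + 552 = 11378
Σ wᵢ² = 2917264 + 614656 + 2340900 + 454276 + 6400900 + 381924 + 4036081 + 946729 + 304704 = 18397434
n_eff = 11378² / 18397434 = 129458884 / 18397434 = 7.0367902

7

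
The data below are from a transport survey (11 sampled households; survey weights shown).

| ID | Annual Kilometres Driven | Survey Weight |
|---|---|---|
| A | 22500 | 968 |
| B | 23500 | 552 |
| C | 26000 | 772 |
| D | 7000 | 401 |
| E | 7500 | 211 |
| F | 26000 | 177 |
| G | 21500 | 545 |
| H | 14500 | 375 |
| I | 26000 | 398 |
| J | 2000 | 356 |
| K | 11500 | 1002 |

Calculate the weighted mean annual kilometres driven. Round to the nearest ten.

Weighted sum = 22500×968 + 23500×552 + 26000×772 + 7000×401 + 7500×211 + 26000×177 + 21500×545 + 14500×375 + 26000×398 + 2000×356 + 11500×1002
  = 21780000 + 12972000 + 20072000 + 2807000 + 1582500 + 4602000 + 11717500 + 5437500 + 10348000 + 712000 + 11523000 = 103553500
Sum of weights = 968 + 552 + 772 + 401 + 211 + 177 + 545 + 375 + 398 + 356 + 1002 = 5757
Weighted mean = 103553500 / 5757 = 17987.407

17990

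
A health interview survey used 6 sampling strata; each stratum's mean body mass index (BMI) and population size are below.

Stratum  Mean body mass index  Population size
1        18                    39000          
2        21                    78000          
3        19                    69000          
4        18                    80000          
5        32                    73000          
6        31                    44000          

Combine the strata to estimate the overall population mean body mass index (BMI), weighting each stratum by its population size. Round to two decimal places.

Σ Nₕ·x̄ₕ = 18×39000 + 21×78000 + 19×69000 + 18×80000 + 32×73000 + 31×44000
  = 702000 + 1638000 + 1311000 + 1440000 + 2336000 + 1364000 = 8791000
Σ Nₕ = 39000 + 78000 + 69000 + 80000 + 73000 + 44000 = 383000
Overall mean = 8791000 / 383000 = 22.953003

22.95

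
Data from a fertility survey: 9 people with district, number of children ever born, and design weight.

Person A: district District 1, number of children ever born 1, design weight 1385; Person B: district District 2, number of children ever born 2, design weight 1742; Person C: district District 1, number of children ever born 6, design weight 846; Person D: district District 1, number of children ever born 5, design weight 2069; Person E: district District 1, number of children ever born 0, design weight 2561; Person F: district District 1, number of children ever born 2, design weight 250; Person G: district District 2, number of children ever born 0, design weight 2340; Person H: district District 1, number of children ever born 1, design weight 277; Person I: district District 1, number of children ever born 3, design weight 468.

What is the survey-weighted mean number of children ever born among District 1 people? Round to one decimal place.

District 1 rows: A, C, D, E, F, H, I
Weighted sum = 1×1385 + 6×846 + 5×2069 + 0×2561 + 2×250 + 1×277 + 3×468
  = 1385 + 5076 + 10345 + 0 + 500 + 277 + 1404 = 18987
Sum of weights = 1385 + 846 + 2069 + 2561 + 250 + 277 + 468 = 7856
Weighted mean = 18987 / 7856 = 2.4168788

2.4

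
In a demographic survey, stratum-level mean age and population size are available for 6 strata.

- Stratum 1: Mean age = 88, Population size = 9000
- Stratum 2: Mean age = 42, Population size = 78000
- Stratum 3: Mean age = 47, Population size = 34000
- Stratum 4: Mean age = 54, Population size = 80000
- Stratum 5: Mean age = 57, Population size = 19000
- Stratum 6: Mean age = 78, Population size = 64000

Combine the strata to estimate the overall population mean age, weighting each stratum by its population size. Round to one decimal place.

Σ Nₕ·x̄ₕ = 88×9000 + 42×78000 + 47×34000 + 54×80000 + 57×19000 + 78×64000
  = 792000 + 3276000 + 1598000 + 4320000 + 1083000 + 4992000 = 16061000
Σ Nₕ = 9000 + 78000 + 34000 + 80000 + 19000 + 64000 = 284000
Overall mean = 16061000 / 284000 = 56.552817

56.6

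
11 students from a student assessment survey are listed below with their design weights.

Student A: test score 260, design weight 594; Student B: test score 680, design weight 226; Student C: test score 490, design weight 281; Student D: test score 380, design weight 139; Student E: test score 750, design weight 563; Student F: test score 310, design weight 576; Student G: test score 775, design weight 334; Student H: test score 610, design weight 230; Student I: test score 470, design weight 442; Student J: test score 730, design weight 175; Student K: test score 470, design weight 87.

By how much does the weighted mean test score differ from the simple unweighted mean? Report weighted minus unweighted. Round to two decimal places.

Unweighted sum = 260 + 680 + 490 + 380 + 750 + 310 + 775 + 610 + 470 + 730 + 470 = 5925
Unweighted mean = 5925 / 11 = 538.63636
Weighted sum = 260×594 + 680×226 + 490×281 + 380×139 + 750×563 + 310×576 + 775×334 + 610×230 + 470×442 + 730×175 + 470×87
  = 1874970
Sum of weights = 594 + 226 + 281 + 139 + 563 + 576 + 334 + 230 + 442 + 175 + 87 = 3647
Weighted mean = 1874970 / 3647 = 514.11297
Difference (weighted minus unweighted) = -24.523394

-24.52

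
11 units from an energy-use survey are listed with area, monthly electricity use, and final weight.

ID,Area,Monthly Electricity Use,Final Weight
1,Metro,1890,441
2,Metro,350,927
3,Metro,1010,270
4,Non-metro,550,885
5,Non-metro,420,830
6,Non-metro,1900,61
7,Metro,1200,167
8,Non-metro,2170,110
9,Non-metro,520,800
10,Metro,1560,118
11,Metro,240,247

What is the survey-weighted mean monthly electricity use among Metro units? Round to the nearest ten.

860

Metro rows: 1, 2, 3, 7, 10, 11
Weighted sum = 1890×441 + 350×927 + 1010×270 + 1200×167 + 1560×118 + 240×247
  = 833490 + 324450 + 272700 + 200400 + 184080 + 59280 = 1874400
Sum of weights = 441 + 927 + 270 + 167 + 118 + 247 = 2170
Weighted mean = 1874400 / 2170 = 863.7788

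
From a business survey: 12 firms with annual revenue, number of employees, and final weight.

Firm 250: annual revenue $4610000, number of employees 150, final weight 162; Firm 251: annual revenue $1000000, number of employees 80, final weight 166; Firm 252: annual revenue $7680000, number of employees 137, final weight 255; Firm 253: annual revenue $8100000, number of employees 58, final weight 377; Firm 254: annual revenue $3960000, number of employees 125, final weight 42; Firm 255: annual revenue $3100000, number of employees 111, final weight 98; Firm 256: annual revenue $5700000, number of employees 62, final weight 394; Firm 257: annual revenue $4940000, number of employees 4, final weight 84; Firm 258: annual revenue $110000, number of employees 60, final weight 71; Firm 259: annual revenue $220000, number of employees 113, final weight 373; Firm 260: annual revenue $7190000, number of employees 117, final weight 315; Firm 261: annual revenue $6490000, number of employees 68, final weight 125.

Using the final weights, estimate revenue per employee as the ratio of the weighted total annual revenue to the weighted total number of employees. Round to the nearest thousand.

Σ wᵢ·y = 4610000×162 + 1000000×166 + 7680000×255 + 8100000×377 + 3960000×42 + 3100000×98 + 5700000×394 + 4940000×84 + 110000×71 + 220000×373 + 7190000×315 + 6490000×125
  = 746820000 + 166000000 + 1958400000 + 3053700000 + 166320000 + 303800000 + 2245800000 + 414960000 + 7810000 + 82060000 + 2264850000 + 811250000 = 12221770000
Σ wᵢ·x = 150×162 + 80×166 + 137×255 + 58×377 + 125×42 + 111×98 + 62×394 + 4×84 + 60×71 + 113×373 + 117×315 + 68×125
  = 24300 + 13280 + 34935 + 21866 + 5250 + 10878 + 24428 + 336 + 4260 + 42149 + 36855 + 8500 = 227037
Ratio = 12221770000 / 227037 = 53831.622

54000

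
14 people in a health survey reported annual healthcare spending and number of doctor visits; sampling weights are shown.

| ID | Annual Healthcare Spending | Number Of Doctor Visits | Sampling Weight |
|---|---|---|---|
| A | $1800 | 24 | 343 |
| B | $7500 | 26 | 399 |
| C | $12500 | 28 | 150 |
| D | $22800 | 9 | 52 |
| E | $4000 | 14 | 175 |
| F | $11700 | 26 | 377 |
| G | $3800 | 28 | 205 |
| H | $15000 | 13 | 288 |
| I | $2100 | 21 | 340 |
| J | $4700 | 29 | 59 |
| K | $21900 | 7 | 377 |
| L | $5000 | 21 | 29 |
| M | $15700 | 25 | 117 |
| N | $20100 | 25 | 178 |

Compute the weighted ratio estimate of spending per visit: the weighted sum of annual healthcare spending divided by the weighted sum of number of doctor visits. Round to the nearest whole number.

Σ wᵢ·y = 31687700
Σ wᵢ·x = 64484
Ratio = 31687700 / 64484 = 491.40407

491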